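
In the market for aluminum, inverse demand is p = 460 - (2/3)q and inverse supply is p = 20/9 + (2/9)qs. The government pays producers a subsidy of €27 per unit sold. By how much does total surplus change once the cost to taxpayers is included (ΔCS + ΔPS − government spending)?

Net change in total surplus = -€410.0625

Pre-subsidy: 460 - (2/3)q = 20/9 + (2/9)q gives q* = 515 and p* = 350/3.
With the subsidy, sellers receive ps = pb + 27 for each unit, where pb is the price buyers pay.
On the curves, pb = 460 - (2/3)q and ps = 20/9 + (2/9)q; the wedge ps − pb = 27 gives 20/9 + (2/9)q − (460 - (2/3)q) = 27, so q' = 545.375.
Then pb = 460 − (2/3)·545.375 = 1157/12 and ps = 20/9 + (2/9)·545.375 = 1481/12.
ΔCS = ½(515 + 545.375)(350/3 − 1157/12) = 10736.296875; ΔPS = ½(515 + 545.375)(1481/12 − 350/3) = 3578.765625.
Government spending = 27 × 545.375 = 14725.125.
Net change = 10736.296875 + 3578.765625 − 14725.125 = -410.0625. The loss equals the DWL triangle ½·27·30.375.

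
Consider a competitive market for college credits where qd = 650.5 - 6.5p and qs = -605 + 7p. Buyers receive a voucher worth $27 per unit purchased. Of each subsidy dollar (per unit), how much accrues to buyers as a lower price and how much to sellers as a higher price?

Pre-subsidy: 650.5 - 6.5p = -605 + 7p gives p* = 93, q* = 46.
With the rebate, buyers effectively pay pb = ps − 27, where ps is the price sellers receive.
Demand in terms of ps becomes qd = 650.5 − 6.5(ps − 27) = 826 - 6.5ps. Setting this equal to supply: 826 - 6.5ps = -605 + 7ps, so ps = 106.
Buyers pay pb = 106 − 27 = 79; q' = -605 + 7·106 = 137.
Buyers' price falls by p* − pb = 93 − 79 = 14; sellers' price rises by ps − p* = 106 − 93 = 13.

Buyers gain $14 per unit; sellers gain $13 per unit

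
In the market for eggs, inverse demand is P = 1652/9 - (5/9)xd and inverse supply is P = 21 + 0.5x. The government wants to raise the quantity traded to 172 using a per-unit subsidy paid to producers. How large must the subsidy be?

At x = 172, from the demand curve buyers pay Pb = 1652/9 − (5/9)·172 = 88; from the supply curve sellers need Ps = 21 + 0.5·172 = 107.
The subsidy must fill the gap: s = Ps − Pb = 107 − 88 = 19.

Required subsidy s = 19 per unit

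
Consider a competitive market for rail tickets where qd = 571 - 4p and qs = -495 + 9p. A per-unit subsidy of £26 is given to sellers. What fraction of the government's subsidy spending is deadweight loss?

Pre-subsidy: 571 - 4p = -495 + 9p gives p* = 82, q* = 243.
With the subsidy, sellers receive ps = pb + 26 for each unit, where pb is the price buyers pay.
Supply in terms of pb becomes qs = -495 + 9(pb + 26) = -261 + 9pb. Setting this equal to demand: 571 - 4pb = -261 + 9pb, so pb = 64.
Sellers receive ps = 64 + 26 = 90; q' = 571 − 4·64 = 315.
ΔCS = ½(243 + 315)(82 − 64) = 5022; ΔPS = ½(243 + 315)(90 − 82) = 2232.
Government spending = 26 × 315 = 8190.
DWL = ½ × 26 × (315 − 243) = 936; fraction = 936 / 8190 = 4/35.

DWL / government spending = 4/35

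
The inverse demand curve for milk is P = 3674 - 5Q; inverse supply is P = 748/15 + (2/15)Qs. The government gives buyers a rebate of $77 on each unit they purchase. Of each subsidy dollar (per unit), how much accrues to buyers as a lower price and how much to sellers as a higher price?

Pre-subsidy: 3674 - 5Q = 748/15 + (2/15)Q gives Q* = 706 and P* = 144.
With the rebate, buyers effectively pay Pb = Ps − 77, where Ps is the price sellers receive.
On the curves, Pb = 3674 - 5Q and Ps = 748/15 + (2/15)Q; the wedge Ps − Pb = 77 gives 748/15 + (2/15)Q − (3674 - 5Q) = 77, so Q' = 721.
Then Pb = 3674 − 5·721 = 69 and Ps = 748/15 + (2/15)·721 = 146.
Buyers' price falls by P* − Pb = 144 − 69 = 75; sellers' price rises by Ps − P* = 146 − 144 = 2.

Buyers gain $75 per unit; sellers gain $2 per unit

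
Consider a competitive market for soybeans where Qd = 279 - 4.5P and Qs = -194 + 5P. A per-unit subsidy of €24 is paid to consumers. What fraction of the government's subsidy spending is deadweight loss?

DWL / government spending = 15/59

Pre-subsidy: 279 - 4.5P = -194 + 5P gives P* = 946/19, Q* = 1044/19.
With the rebate, buyers effectively pay Pb = Ps − 24, where Ps is the price sellers receive.
Demand in terms of Ps becomes Qd = 279 − 4.5(Ps − 24) = 387 - 4.5Ps. Setting this equal to supply: 387 - 4.5Ps = -194 + 5Ps, so Ps = 1162/19.
Buyers pay Pb = 1162/19 − 24 = 706/19; Q' = -194 + 5·(1162/19) = 2124/19.
ΔCS = ½(1044/19 + 2124/19)(946/19 − 706/19) = 380160/361; ΔPS = ½(1044/19 + 2124/19)(1162/19 − 946/19) = 342144/361.
Government spending = 24 × 2124/19 = 50976/19.
DWL = ½ × 24 × (2124/19 − 1044/19) = 12960/19; fraction = (12960/19) / (50976/19) = 15/59.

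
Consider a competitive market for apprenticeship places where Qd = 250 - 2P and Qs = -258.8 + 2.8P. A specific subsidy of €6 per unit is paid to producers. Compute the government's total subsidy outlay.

Pre-subsidy: 250 - 2P = -258.8 + 2.8P gives P* = 106, Q* = 38.
With the subsidy, sellers receive Ps = Pb + 6 for each unit, where Pb is the price buyers pay.
Supply in terms of Pb becomes Qs = -258.8 + 2.8(Pb + 6) = -242 + 2.8Pb. Setting this equal to demand: 250 - 2Pb = -242 + 2.8Pb, so Pb = 102.5.
Sellers receive Ps = 102.5 + 6 = 108.5; Q' = 250 − 2·102.5 = 45.
Government outlay = subsidy × quantity = 6 × 45 = 270.

Government cost = €270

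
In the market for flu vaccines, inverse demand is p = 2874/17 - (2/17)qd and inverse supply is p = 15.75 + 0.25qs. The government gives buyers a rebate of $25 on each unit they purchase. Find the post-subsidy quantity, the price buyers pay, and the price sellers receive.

q' = 485; buyers pay $112; sellers receive $137

Pre-subsidy: 2874/17 - (2/17)q = 15.75 + 0.25q gives q* = 417 and p* = 120.
With the rebate, buyers effectively pay pb = ps − 25, where ps is the price sellers receive.
On the curves, pb = 2874/17 - (2/17)q and ps = 15.75 + 0.25q; the wedge ps − pb = 25 gives 15.75 + 0.25q − (2874/17 - (2/17)q) = 25, so q' = 485.
Then pb = 2874/17 − (2/17)·485 = 112 and ps = 15.75 + 0.25·485 = 137.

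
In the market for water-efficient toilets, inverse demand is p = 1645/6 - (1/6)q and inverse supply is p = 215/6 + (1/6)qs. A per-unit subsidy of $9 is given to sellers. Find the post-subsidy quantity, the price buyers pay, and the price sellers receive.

q' = 742; buyers pay $150.5; sellers receive $159.5

Pre-subsidy: 1645/6 - (1/6)q = 215/6 + (1/6)q gives q* = 715 and p* = 155.
With the subsidy, sellers receive ps = pb + 9 for each unit, where pb is the price buyers pay.
On the curves, pb = 1645/6 - (1/6)q and ps = 215/6 + (1/6)q; the wedge ps − pb = 9 gives 215/6 + (1/6)q − (1645/6 - (1/6)q) = 9, so q' = 742.
Then pb = 1645/6 − (1/6)·742 = 150.5 and ps = 215/6 + (1/6)·742 = 159.5.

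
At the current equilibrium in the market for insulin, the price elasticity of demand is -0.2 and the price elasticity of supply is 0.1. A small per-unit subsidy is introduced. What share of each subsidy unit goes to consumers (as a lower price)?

Consumer share = 1/3

For a small subsidy around the equilibrium, the benefit split depends on the relative slopes, which at a point are proportional to the elasticities.
Buyer share = εs/(εs + |εd|) = 0.1/(0.1 + 0.2) = 1/3; seller share = |εd|/(εs + |εd|) = 2/3.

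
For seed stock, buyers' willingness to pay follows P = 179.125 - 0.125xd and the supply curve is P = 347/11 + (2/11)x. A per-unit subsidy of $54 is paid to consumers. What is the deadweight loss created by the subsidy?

Pre-subsidy: 179.125 - 0.125x = 347/11 + (2/11)x gives x* = 481 and P* = 119.
With the rebate, buyers effectively pay Pb = Ps − 54, where Ps is the price sellers receive.
On the curves, Pb = 179.125 - 0.125x and Ps = 347/11 + (2/11)x; the wedge Ps − Pb = 54 gives 347/11 + (2/11)x − (179.125 - 0.125x) = 54, so x' = 657.
Then Pb = 179.125 − 0.125·657 = 97 and Ps = 347/11 + (2/11)·657 = 151.
The subsidy expands output by 657 − 481 = 176 past the efficient level; on those units the gap between marginal cost and willingness to pay runs from 0 up to 54.
DWL = ½ × 54 × 176 = 4752.

Deadweight loss = $4752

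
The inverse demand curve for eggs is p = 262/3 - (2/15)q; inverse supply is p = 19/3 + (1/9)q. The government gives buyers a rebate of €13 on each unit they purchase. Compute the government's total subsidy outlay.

Pre-subsidy: 262/3 - (2/15)q = 19/3 + (1/9)q gives q* = 3645/11 and p* = 1424/33.
With the rebate, buyers effectively pay pb = ps − 13, where ps is the price sellers receive.
On the curves, pb = 262/3 - (2/15)q and ps = 19/3 + (1/9)q; the wedge ps − pb = 13 gives 19/3 + (1/9)q − (262/3 - (2/15)q) = 13, so q' = 4230/11.
Then pb = 262/3 − (2/15)·(4230/11) = 1190/33 and ps = 19/3 + (1/9)·(4230/11) = 1619/33.
Government outlay = subsidy × quantity = 13 × 4230/11 = 54990/11.

Government cost = 54990/11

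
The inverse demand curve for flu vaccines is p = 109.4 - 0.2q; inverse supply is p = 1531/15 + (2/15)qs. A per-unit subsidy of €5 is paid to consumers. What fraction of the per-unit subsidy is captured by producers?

Pre-subsidy: 109.4 - 0.2q = 1531/15 + (2/15)q gives q* = 22 and p* = 105.
With the rebate, buyers effectively pay pb = ps − 5, where ps is the price sellers receive.
On the curves, pb = 109.4 - 0.2q and ps = 1531/15 + (2/15)q; the wedge ps − pb = 5 gives 1531/15 + (2/15)q − (109.4 - 0.2q) = 5, so q' = 37.
Then pb = 109.4 − 0.2·37 = 102 and ps = 1531/15 + (2/15)·37 = 107.
Buyers' price falls by p* − pb = 105 − 102 = 3; sellers' price rises by ps − p* = 107 − 105 = 2.
So producers capture 2/5 = 0.4 of each unit of subsidy.

Producer share = 0.4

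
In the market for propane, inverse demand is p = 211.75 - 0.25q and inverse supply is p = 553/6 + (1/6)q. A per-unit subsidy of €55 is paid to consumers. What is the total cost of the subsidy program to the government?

Government cost = €23045

Pre-subsidy: 211.75 - 0.25q = 553/6 + (1/6)q gives q* = 287 and p* = 140.
With the rebate, buyers effectively pay pb = ps − 55, where ps is the price sellers receive.
On the curves, pb = 211.75 - 0.25q and ps = 553/6 + (1/6)q; the wedge ps − pb = 55 gives 553/6 + (1/6)q − (211.75 - 0.25q) = 55, so q' = 419.
Then pb = 211.75 − 0.25·419 = 107 and ps = 553/6 + (1/6)·419 = 162.
Government outlay = subsidy × quantity = 55 × 419 = 23045.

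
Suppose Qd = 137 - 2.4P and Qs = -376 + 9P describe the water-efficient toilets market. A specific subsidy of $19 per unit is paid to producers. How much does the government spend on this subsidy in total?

Pre-subsidy: 137 - 2.4P = -376 + 9P gives P* = 45, Q* = 29.
With the subsidy, sellers receive Ps = Pb + 19 for each unit, where Pb is the price buyers pay.
Supply in terms of Pb becomes Qs = -376 + 9(Pb + 19) = -205 + 9Pb. Setting this equal to demand: 137 - 2.4Pb = -205 + 9Pb, so Pb = 30.
Sellers receive Ps = 30 + 19 = 49; Q' = 137 − 2.4·30 = 65.
Government outlay = subsidy × quantity = 19 × 65 = 1235.

Government cost = $1235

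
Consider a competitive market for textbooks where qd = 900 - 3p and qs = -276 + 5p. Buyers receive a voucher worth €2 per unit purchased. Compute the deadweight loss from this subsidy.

Pre-subsidy: 900 - 3p = -276 + 5p gives p* = 147, q* = 459.
With the rebate, buyers effectively pay pb = ps − 2, where ps is the price sellers receive.
Demand in terms of ps becomes qd = 900 − 3(ps − 2) = 906 - 3ps. Setting this equal to supply: 906 - 3ps = -276 + 5ps, so ps = 147.75.
Buyers pay pb = 147.75 − 2 = 145.75; q' = -276 + 5·147.75 = 462.75.
The subsidy expands output by 462.75 − 459 = 3.75 past the efficient level; on those units the gap between marginal cost and willingness to pay runs from 0 up to 2.
DWL = ½ × 2 × 3.75 = 3.75.

Deadweight loss = €3.75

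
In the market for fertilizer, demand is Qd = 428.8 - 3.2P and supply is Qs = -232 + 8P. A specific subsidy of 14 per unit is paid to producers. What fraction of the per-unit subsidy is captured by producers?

Pre-subsidy: 428.8 - 3.2P = -232 + 8P gives P* = 59, Q* = 240.
With the subsidy, sellers receive Ps = Pb + 14 for each unit, where Pb is the price buyers pay.
Supply in terms of Pb becomes Qs = -232 + 8(Pb + 14) = -120 + 8Pb. Setting this equal to demand: 428.8 - 3.2Pb = -120 + 8Pb, so Pb = 49.
Sellers receive Ps = 49 + 14 = 63; Q' = 428.8 − 3.2·49 = 272.
Buyers' price falls by P* − Pb = 59 − 49 = 10; sellers' price rises by Ps − P* = 63 − 59 = 4.
So producers capture 4/14 = 2/7 of each unit of subsidy.

Producer share = 2/7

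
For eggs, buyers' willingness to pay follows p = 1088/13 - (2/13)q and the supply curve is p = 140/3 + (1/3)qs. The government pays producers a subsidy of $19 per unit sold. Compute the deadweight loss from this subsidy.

Deadweight loss = $370.5

Pre-subsidy: 1088/13 - (2/13)q = 140/3 + (1/3)q gives q* = 76 and p* = 72.
With the subsidy, sellers receive ps = pb + 19 for each unit, where pb is the price buyers pay.
On the curves, pb = 1088/13 - (2/13)q and ps = 140/3 + (1/3)q; the wedge ps − pb = 19 gives 140/3 + (1/3)q − (1088/13 - (2/13)q) = 19, so q' = 115.
Then pb = 1088/13 − (2/13)·115 = 66 and ps = 140/3 + (1/3)·115 = 85.
The subsidy expands output by 115 − 76 = 39 past the efficient level; on those units the gap between marginal cost and willingness to pay runs from 0 up to 19.
DWL = ½ × 19 × 39 = 370.5.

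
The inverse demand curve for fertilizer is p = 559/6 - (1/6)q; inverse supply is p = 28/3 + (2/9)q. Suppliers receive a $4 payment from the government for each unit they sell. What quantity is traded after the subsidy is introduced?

Pre-subsidy: 559/6 - (1/6)q = 28/3 + (2/9)q gives q* = 1509/7 and p* = 1202/21.
With the subsidy, sellers receive ps = pb + 4 for each unit, where pb is the price buyers pay.
On the curves, pb = 559/6 - (1/6)q and ps = 28/3 + (2/9)q; the wedge ps − pb = 4 gives 28/3 + (2/9)q − (559/6 - (1/6)q) = 4, so q' = 1581/7.
Then pb = 559/6 − (1/6)·(1581/7) = 1166/21 and ps = 28/3 + (2/9)·(1581/7) = 1250/21.

q' = 1581/7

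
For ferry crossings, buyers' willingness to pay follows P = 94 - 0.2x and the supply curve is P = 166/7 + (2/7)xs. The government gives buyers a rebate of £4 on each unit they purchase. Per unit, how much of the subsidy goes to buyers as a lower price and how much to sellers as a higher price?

Pre-subsidy: 94 - 0.2x = 166/7 + (2/7)x gives x* = 2460/17 and P* = 1106/17.
With the rebate, buyers effectively pay Pb = Ps − 4, where Ps is the price sellers receive.
On the curves, Pb = 94 - 0.2x and Ps = 166/7 + (2/7)x; the wedge Ps − Pb = 4 gives 166/7 + (2/7)x − (94 - 0.2x) = 4, so x' = 2600/17.
Then Pb = 94 − 0.2·(2600/17) = 1078/17 and Ps = 166/7 + (2/7)·(2600/17) = 1146/17.
Buyers' price falls by P* − Pb = 1106/17 − 1078/17 = 28/17; sellers' price rises by Ps − P* = 1146/17 − 1106/17 = 40/17.

Buyers gain 28/17 per unit; sellers gain 40/17 per unit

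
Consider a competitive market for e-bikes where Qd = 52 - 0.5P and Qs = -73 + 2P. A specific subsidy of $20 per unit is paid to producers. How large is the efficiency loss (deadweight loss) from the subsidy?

Deadweight loss = $80

Pre-subsidy: 52 - 0.5P = -73 + 2P gives P* = 50, Q* = 27.
With the subsidy, sellers receive Ps = Pb + 20 for each unit, where Pb is the price buyers pay.
Supply in terms of Pb becomes Qs = -73 + 2(Pb + 20) = -33 + 2Pb. Setting this equal to demand: 52 - 0.5Pb = -33 + 2Pb, so Pb = 34.
Sellers receive Ps = 34 + 20 = 54; Q' = 52 − 0.5·34 = 35.
The subsidy expands output by 35 − 27 = 8 past the efficient level; on those units the gap between marginal cost and willingness to pay runs from 0 up to 20.
DWL = ½ × 20 × 8 = 80.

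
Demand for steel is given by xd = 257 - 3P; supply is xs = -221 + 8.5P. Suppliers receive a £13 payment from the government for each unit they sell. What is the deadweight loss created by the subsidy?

Pre-subsidy: 257 - 3P = -221 + 8.5P gives P* = 956/23, x* = 3043/23.
With the subsidy, sellers receive Ps = Pb + 13 for each unit, where Pb is the price buyers pay.
Supply in terms of Pb becomes xs = -221 + 8.5(Pb + 13) = -110.5 + 8.5Pb. Setting this equal to demand: 257 - 3Pb = -110.5 + 8.5Pb, so Pb = 735/23.
Sellers receive Ps = 735/23 + 13 = 1034/23; x' = 257 − 3·(735/23) = 3706/23.
The subsidy expands output by 3706/23 − 3043/23 = 663/23 past the efficient level; on those units the gap between marginal cost and willingness to pay runs from 0 up to 13.
DWL = ½ × 13 × 663/23 = 8619/46.

Deadweight loss = 8619/46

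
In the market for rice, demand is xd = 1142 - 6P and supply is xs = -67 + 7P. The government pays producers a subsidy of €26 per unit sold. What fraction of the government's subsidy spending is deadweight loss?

Pre-subsidy: 1142 - 6P = -67 + 7P gives P* = 93, x* = 584.
With the subsidy, sellers receive Ps = Pb + 26 for each unit, where Pb is the price buyers pay.
Supply in terms of Pb becomes xs = -67 + 7(Pb + 26) = 115 + 7Pb. Setting this equal to demand: 1142 - 6Pb = 115 + 7Pb, so Pb = 79.
Sellers receive Ps = 79 + 26 = 105; x' = 1142 − 6·79 = 668.
ΔCS = ½(584 + 668)(93 − 79) = 8764; ΔPS = ½(584 + 668)(105 − 93) = 7512.
Government spending = 26 × 668 = 17368.
DWL = ½ × 26 × (668 − 584) = 1092; fraction = 1092 / 17368 = 21/334.

DWL / government spending = 21/334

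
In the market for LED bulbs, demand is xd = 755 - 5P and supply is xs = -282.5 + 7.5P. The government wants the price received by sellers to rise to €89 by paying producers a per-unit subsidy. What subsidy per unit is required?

At a seller price of 89, quantity supplied is -282.5 + 7.5·89 = 385.
Buyers absorb 385 only when they pay Pb with 755 − 5·Pb = 385, i.e. Pb = 74.
s = Ps − Pb = 89 − 74 = 15.

Required subsidy s = €15 per unit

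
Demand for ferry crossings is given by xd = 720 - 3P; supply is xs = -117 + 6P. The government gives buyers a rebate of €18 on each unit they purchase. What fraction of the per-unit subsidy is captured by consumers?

Pre-subsidy: 720 - 3P = -117 + 6P gives P* = 93, x* = 441.
With the rebate, buyers effectively pay Pb = Ps − 18, where Ps is the price sellers receive.
Demand in terms of Ps becomes xd = 720 − 3(Ps − 18) = 774 - 3Ps. Setting this equal to supply: 774 - 3Ps = -117 + 6Ps, so Ps = 99.
Buyers pay Pb = 99 − 18 = 81; x' = -117 + 6·99 = 477.
Buyers' price falls by P* − Pb = 93 − 81 = 12; sellers' price rises by Ps − P* = 99 − 93 = 6.
So consumers capture 12/18 = 2/3 of each unit of subsidy.

Consumer share = 2/3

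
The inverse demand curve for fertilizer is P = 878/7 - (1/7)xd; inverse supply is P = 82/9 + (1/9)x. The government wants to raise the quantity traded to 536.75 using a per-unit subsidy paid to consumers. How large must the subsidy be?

Required subsidy s = 20 per unit

At x = 536.75, from the demand curve buyers pay Pb = 878/7 − (1/7)·536.75 = 48.75; from the supply curve sellers need Ps = 82/9 + (1/9)·536.75 = 68.75.
The subsidy must fill the gap: s = Ps − Pb = 68.75 − 48.75 = 20.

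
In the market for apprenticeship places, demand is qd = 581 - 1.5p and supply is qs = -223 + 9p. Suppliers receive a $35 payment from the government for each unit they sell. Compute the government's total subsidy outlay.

Government cost = $17890

Pre-subsidy: 581 - 1.5p = -223 + 9p gives p* = 536/7, q* = 3263/7.
With the subsidy, sellers receive ps = pb + 35 for each unit, where pb is the price buyers pay.
Supply in terms of pb becomes qs = -223 + 9(pb + 35) = 92 + 9pb. Setting this equal to demand: 581 - 1.5pb = 92 + 9pb, so pb = 326/7.
Sellers receive ps = 326/7 + 35 = 571/7; q' = 581 − 1.5·(326/7) = 3578/7.
Government outlay = subsidy × quantity = 35 × 3578/7 = 17890.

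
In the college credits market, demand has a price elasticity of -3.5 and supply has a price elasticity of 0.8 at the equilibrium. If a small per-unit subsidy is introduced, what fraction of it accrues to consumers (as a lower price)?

Consumer share = 8/43

For a small subsidy around the equilibrium, the benefit split depends on the relative slopes, which at a point are proportional to the elasticities.
Buyer share = εs/(εs + |εd|) = 0.8/(0.8 + 3.5) = 8/43; seller share = |εd|/(εs + |εd|) = 35/43.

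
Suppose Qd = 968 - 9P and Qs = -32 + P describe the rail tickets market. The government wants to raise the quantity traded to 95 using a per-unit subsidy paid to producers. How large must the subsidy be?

Required subsidy s = 30 per unit

At Q = 95, invert demand for the buyer price: Pb = (968 − 95)/9 = 97; invert supply for the seller price: Ps = (95 − (-32))/1 = 127.
The subsidy must fill the gap: s = Ps − Pb = 127 − 97 = 30.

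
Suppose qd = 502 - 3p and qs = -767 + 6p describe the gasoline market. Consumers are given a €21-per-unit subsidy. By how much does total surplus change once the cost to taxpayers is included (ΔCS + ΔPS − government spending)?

Net change in total surplus = -€441

Pre-subsidy: 502 - 3p = -767 + 6p gives p* = 141, q* = 79.
With the rebate, buyers effectively pay pb = ps − 21, where ps is the price sellers receive.
Demand in terms of ps becomes qd = 502 − 3(ps − 21) = 565 - 3ps. Setting this equal to supply: 565 - 3ps = -767 + 6ps, so ps = 148.
Buyers pay pb = 148 − 21 = 127; q' = -767 + 6·148 = 121.
ΔCS = ½(79 + 121)(141 − 127) = 1400; ΔPS = ½(79 + 121)(148 − 141) = 700.
Government spending = 21 × 121 = 2541.
Net change = 1400 + 700 − 2541 = -441. The loss equals the DWL triangle ½·21·42.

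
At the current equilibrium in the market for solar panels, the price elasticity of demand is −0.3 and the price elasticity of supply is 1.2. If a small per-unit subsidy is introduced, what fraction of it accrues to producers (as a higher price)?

Producer share = 0.2

For a small subsidy around the equilibrium, the benefit split depends on the relative slopes, which at a point are proportional to the elasticities.
Buyer share = εs/(εs + |εd|) = 1.2/(1.2 + 0.3) = 0.8; seller share = |εd|/(εs + |εd|) = 0.2.
So producers capture 0.2 of the subsidy.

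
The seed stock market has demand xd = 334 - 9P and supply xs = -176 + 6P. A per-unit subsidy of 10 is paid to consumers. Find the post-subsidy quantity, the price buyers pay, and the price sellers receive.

x' = 64; buyers pay 30; sellers receive 40

Pre-subsidy: 334 - 9P = -176 + 6P gives P* = 34, x* = 28.
With the rebate, buyers effectively pay Pb = Ps − 10, where Ps is the price sellers receive.
Demand in terms of Ps becomes xd = 334 − 9(Ps − 10) = 424 - 9Ps. Setting this equal to supply: 424 - 9Ps = -176 + 6Ps, so Ps = 40.
Buyers pay Pb = 40 − 10 = 30; x' = -176 + 6·40 = 64.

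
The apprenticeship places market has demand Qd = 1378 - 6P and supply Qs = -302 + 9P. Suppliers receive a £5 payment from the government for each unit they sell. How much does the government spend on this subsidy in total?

Government cost = £3620

Pre-subsidy: 1378 - 6P = -302 + 9P gives P* = 112, Q* = 706.
With the subsidy, sellers receive Ps = Pb + 5 for each unit, where Pb is the price buyers pay.
Supply in terms of Pb becomes Qs = -302 + 9(Pb + 5) = -257 + 9Pb. Setting this equal to demand: 1378 - 6Pb = -257 + 9Pb, so Pb = 109.
Sellers receive Ps = 109 + 5 = 114; Q' = 1378 − 6·109 = 724.
Government outlay = subsidy × quantity = 5 × 724 = 3620.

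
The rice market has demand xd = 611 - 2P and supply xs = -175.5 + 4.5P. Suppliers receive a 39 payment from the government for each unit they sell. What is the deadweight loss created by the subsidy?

Pre-subsidy: 611 - 2P = -175.5 + 4.5P gives P* = 121, x* = 369.
With the subsidy, sellers receive Ps = Pb + 39 for each unit, where Pb is the price buyers pay.
Supply in terms of Pb becomes xs = -175.5 + 4.5(Pb + 39) = 0 + 4.5Pb. Setting this equal to demand: 611 - 2Pb = 0 + 4.5Pb, so Pb = 94.
Sellers receive Ps = 94 + 39 = 133; x' = 611 − 2·94 = 423.
The subsidy expands output by 423 − 369 = 54 past the efficient level; on those units the gap between marginal cost and willingness to pay runs from 0 up to 39.
DWL = ½ × 39 × 54 = 1053.

Deadweight loss = 1053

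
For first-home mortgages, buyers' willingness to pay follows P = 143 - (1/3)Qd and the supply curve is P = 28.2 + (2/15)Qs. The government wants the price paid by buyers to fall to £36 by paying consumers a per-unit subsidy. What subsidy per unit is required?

Required subsidy s = £35 per unit

At a buyer price of 36, quantity demanded is 429 − 3·36 = 321.
Sellers supply 321 only when they receive Ps = 28.2 + (2/15)·321 = 71.
s = Ps − Pb = 71 − 36 = 35.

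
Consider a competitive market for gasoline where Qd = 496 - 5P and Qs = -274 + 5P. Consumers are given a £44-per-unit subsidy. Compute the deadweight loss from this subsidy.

Pre-subsidy: 496 - 5P = -274 + 5P gives P* = 77, Q* = 111.
With the rebate, buyers effectively pay Pb = Ps − 44, where Ps is the price sellers receive.
Demand in terms of Ps becomes Qd = 496 − 5(Ps − 44) = 716 - 5Ps. Setting this equal to supply: 716 - 5Ps = -274 + 5Ps, so Ps = 99.
Buyers pay Pb = 99 − 44 = 55; Q' = -274 + 5·99 = 221.
The subsidy expands output by 221 − 111 = 110 past the efficient level; on those units the gap between marginal cost and willingness to pay runs from 0 up to 44.
DWL = ½ × 44 × 110 = 2420.

Deadweight loss = £2420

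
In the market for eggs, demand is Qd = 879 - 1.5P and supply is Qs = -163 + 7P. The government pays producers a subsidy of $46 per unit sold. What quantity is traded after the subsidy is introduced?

Pre-subsidy: 879 - 1.5P = -163 + 7P gives P* = 2084/17, Q* = 11817/17.
With the subsidy, sellers receive Ps = Pb + 46 for each unit, where Pb is the price buyers pay.
Supply in terms of Pb becomes Qs = -163 + 7(Pb + 46) = 159 + 7Pb. Setting this equal to demand: 879 - 1.5Pb = 159 + 7Pb, so Pb = 1440/17.
Sellers receive Ps = 1440/17 + 46 = 2222/17; Q' = 879 − 1.5·(1440/17) = 12783/17.

Q' = 12783/17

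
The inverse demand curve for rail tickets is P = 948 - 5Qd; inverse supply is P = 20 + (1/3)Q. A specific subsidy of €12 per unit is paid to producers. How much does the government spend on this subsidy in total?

Pre-subsidy: 948 - 5Q = 20 + (1/3)Q gives Q* = 174 and P* = 78.
With the subsidy, sellers receive Ps = Pb + 12 for each unit, where Pb is the price buyers pay.
On the curves, Pb = 948 - 5Q and Ps = 20 + (1/3)Q; the wedge Ps − Pb = 12 gives 20 + (1/3)Q − (948 - 5Q) = 12, so Q' = 176.25.
Then Pb = 948 − 5·176.25 = 66.75 and Ps = 20 + (1/3)·176.25 = 78.75.
Government outlay = subsidy × quantity = 12 × 176.25 = 2115.

Government cost = €2115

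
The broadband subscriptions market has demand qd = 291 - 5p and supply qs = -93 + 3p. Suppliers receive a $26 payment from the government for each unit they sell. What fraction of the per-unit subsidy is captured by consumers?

Consumer share = 0.375

Pre-subsidy: 291 - 5p = -93 + 3p gives p* = 48, q* = 51.
With the subsidy, sellers receive ps = pb + 26 for each unit, where pb is the price buyers pay.
Supply in terms of pb becomes qs = -93 + 3(pb + 26) = -15 + 3pb. Setting this equal to demand: 291 - 5pb = -15 + 3pb, so pb = 38.25.
Sellers receive ps = 38.25 + 26 = 64.25; q' = 291 − 5·38.25 = 99.75.
Buyers' price falls by p* − pb = 48 − 38.25 = 9.75; sellers' price rises by ps − p* = 64.25 − 48 = 16.25.
So consumers capture 9.75/26 = 0.375 of each unit of subsidy.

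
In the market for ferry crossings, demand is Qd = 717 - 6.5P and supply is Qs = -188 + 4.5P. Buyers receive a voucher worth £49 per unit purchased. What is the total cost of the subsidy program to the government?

Pre-subsidy: 717 - 6.5P = -188 + 4.5P gives P* = 905/11, Q* = 4009/22.
With the rebate, buyers effectively pay Pb = Ps − 49, where Ps is the price sellers receive.
Demand in terms of Ps becomes Qd = 717 − 6.5(Ps − 49) = 1035.5 - 6.5Ps. Setting this equal to supply: 1035.5 - 6.5Ps = -188 + 4.5Ps, so Ps = 2447/22.
Buyers pay Pb = 2447/22 − 49 = 1369/22; Q' = -188 + 4.5·(2447/22) = 13751/44.
Government outlay = subsidy × quantity = 49 × 13751/44 = 673799/44.

Government cost = 673799/44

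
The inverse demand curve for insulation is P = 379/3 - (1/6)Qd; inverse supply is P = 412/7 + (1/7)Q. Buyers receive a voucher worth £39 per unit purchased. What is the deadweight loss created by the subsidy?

Deadweight loss = £2457

Pre-subsidy: 379/3 - (1/6)Q = 412/7 + (1/7)Q gives Q* = 218 and P* = 90.
With the rebate, buyers effectively pay Pb = Ps − 39, where Ps is the price sellers receive.
On the curves, Pb = 379/3 - (1/6)Q and Ps = 412/7 + (1/7)Q; the wedge Ps − Pb = 39 gives 412/7 + (1/7)Q − (379/3 - (1/6)Q) = 39, so Q' = 344.
Then Pb = 379/3 − (1/6)·344 = 69 and Ps = 412/7 + (1/7)·344 = 108.
The subsidy expands output by 344 − 218 = 126 past the efficient level; on those units the gap between marginal cost and willingness to pay runs from 0 up to 39.
DWL = ½ × 39 × 126 = 2457.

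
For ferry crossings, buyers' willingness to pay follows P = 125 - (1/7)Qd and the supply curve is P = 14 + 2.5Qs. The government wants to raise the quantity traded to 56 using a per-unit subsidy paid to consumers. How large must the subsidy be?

Required subsidy s = 37 per unit

At Q = 56, from the demand curve buyers pay Pb = 125 − (1/7)·56 = 117; from the supply curve sellers need Ps = 14 + 2.5·56 = 154.
The subsidy must fill the gap: s = Ps − Pb = 154 − 117 = 37.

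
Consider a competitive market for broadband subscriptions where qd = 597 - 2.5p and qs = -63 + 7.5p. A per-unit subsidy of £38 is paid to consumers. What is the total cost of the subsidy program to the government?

Government cost = £19123.5

Pre-subsidy: 597 - 2.5p = -63 + 7.5p gives p* = 66, q* = 432.
With the rebate, buyers effectively pay pb = ps − 38, where ps is the price sellers receive.
Demand in terms of ps becomes qd = 597 − 2.5(ps − 38) = 692 - 2.5ps. Setting this equal to supply: 692 - 2.5ps = -63 + 7.5ps, so ps = 75.5.
Buyers pay pb = 75.5 − 38 = 37.5; q' = -63 + 7.5·75.5 = 503.25.
Government outlay = subsidy × quantity = 38 × 503.25 = 19123.5.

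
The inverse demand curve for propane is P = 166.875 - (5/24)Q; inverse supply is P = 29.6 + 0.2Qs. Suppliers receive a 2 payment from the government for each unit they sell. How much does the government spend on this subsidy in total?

Government cost = 33426/49

Pre-subsidy: 166.875 - (5/24)Q = 29.6 + 0.2Q gives Q* = 16473/49 and P* = 4745/49.
With the subsidy, sellers receive Ps = Pb + 2 for each unit, where Pb is the price buyers pay.
On the curves, Pb = 166.875 - (5/24)Q and Ps = 29.6 + 0.2Q; the wedge Ps − Pb = 2 gives 29.6 + 0.2Q − (166.875 - (5/24)Q) = 2, so Q' = 16713/49.
Then Pb = 166.875 − (5/24)·(16713/49) = 4695/49 and Ps = 29.6 + 0.2·(16713/49) = 4793/49.
Government outlay = subsidy × quantity = 2 × 16713/49 = 33426/49.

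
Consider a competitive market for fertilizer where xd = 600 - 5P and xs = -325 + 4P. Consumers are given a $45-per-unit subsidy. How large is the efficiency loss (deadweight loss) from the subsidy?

Deadweight loss = $2250

Pre-subsidy: 600 - 5P = -325 + 4P gives P* = 925/9, x* = 775/9.
With the rebate, buyers effectively pay Pb = Ps − 45, where Ps is the price sellers receive.
Demand in terms of Ps becomes xd = 600 − 5(Ps − 45) = 825 - 5Ps. Setting this equal to supply: 825 - 5Ps = -325 + 4Ps, so Ps = 1150/9.
Buyers pay Pb = 1150/9 − 45 = 745/9; x' = -325 + 4·(1150/9) = 1675/9.
The subsidy expands output by 1675/9 − 775/9 = 100 past the efficient level; on those units the gap between marginal cost and willingness to pay runs from 0 up to 45.
DWL = ½ × 45 × 100 = 2250.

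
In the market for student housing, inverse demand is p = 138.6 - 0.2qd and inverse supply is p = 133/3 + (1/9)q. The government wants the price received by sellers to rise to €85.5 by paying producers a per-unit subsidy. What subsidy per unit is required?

Required subsidy s = €21 per unit

At a seller price of 85.5, quantity supplied is -399 + 9·85.5 = 370.5.
Buyers absorb 370.5 only when they pay pb = 138.6 − 0.2·370.5 = 64.5.
s = ps − pb = 85.5 − 64.5 = 21.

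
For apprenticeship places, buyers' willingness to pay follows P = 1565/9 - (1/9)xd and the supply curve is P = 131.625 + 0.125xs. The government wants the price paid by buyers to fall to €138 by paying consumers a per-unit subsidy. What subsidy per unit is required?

Required subsidy s = €34 per unit

At a buyer price of 138, quantity demanded is 1565 − 9·138 = 323.
Sellers supply 323 only when they receive Ps = 131.625 + 0.125·323 = 172.
s = Ps − Pb = 172 − 138 = 34.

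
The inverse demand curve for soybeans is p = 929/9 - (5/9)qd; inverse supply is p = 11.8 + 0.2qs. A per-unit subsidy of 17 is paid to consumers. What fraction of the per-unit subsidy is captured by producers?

Producer share = 9/34

Pre-subsidy: 929/9 - (5/9)q = 11.8 + 0.2q gives q* = 121 and p* = 36.
With the rebate, buyers effectively pay pb = ps − 17, where ps is the price sellers receive.
On the curves, pb = 929/9 - (5/9)q and ps = 11.8 + 0.2q; the wedge ps − pb = 17 gives 11.8 + 0.2q − (929/9 - (5/9)q) = 17, so q' = 143.5.
Then pb = 929/9 − (5/9)·143.5 = 23.5 and ps = 11.8 + 0.2·143.5 = 40.5.
Buyers' price falls by p* − pb = 36 − 23.5 = 12.5; sellers' price rises by ps − p* = 40.5 − 36 = 4.5.
So producers capture 4.5/17 = 9/34 of each unit of subsidy.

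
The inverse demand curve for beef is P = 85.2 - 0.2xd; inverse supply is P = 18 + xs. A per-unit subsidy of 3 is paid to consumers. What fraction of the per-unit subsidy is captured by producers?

Pre-subsidy: 85.2 - 0.2x = 18 + x gives x* = 56 and P* = 74.
With the rebate, buyers effectively pay Pb = Ps − 3, where Ps is the price sellers receive.
On the curves, Pb = 85.2 - 0.2x and Ps = 18 + x; the wedge Ps − Pb = 3 gives 18 + x − (85.2 - 0.2x) = 3, so x' = 58.5.
Then Pb = 85.2 − 0.2·58.5 = 73.5 and Ps = 18 + 1·58.5 = 76.5.
Buyers' price falls by P* − Pb = 74 − 73.5 = 0.5; sellers' price rises by Ps − P* = 76.5 − 74 = 2.5.
So producers capture 2.5/3 = 5/6 of each unit of subsidy.

Producer share = 5/6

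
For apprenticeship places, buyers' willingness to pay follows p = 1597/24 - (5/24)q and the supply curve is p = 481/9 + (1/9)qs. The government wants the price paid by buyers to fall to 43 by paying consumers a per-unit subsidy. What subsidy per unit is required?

Required subsidy s = 23 per unit

At a buyer price of 43, quantity demanded is 319.4 − 4.8·43 = 113.
Sellers supply 113 only when they receive ps = 481/9 + (1/9)·113 = 66.
s = ps − pb = 66 − 43 = 23.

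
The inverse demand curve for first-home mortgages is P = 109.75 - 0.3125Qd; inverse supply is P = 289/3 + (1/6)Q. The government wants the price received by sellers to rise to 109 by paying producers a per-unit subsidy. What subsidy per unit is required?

At a seller price of 109, quantity supplied is -578 + 6·109 = 76.
Buyers absorb 76 only when they pay Pb = 109.75 − 0.3125·76 = 86.
s = Ps − Pb = 109 − 86 = 23.

Required subsidy s = 23 per unit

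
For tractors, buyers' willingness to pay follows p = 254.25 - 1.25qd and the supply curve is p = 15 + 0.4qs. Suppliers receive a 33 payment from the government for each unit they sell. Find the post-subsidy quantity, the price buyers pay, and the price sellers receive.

Pre-subsidy: 254.25 - 1.25q = 15 + 0.4q gives q* = 145 and p* = 73.
With the subsidy, sellers receive ps = pb + 33 for each unit, where pb is the price buyers pay.
On the curves, pb = 254.25 - 1.25q and ps = 15 + 0.4q; the wedge ps − pb = 33 gives 15 + 0.4q − (254.25 - 1.25q) = 33, so q' = 165.
Then pb = 254.25 − 1.25·165 = 48 and ps = 15 + 0.4·165 = 81.

q' = 165; buyers pay 48; sellers receive 81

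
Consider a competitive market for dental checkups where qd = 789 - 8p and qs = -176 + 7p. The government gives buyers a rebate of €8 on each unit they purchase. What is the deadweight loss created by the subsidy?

Pre-subsidy: 789 - 8p = -176 + 7p gives p* = 193/3, q* = 823/3.
With the rebate, buyers effectively pay pb = ps − 8, where ps is the price sellers receive.
Demand in terms of ps becomes qd = 789 − 8(ps − 8) = 853 - 8ps. Setting this equal to supply: 853 - 8ps = -176 + 7ps, so ps = 68.6.
Buyers pay pb = 68.6 − 8 = 60.6; q' = -176 + 7·68.6 = 304.2.
The subsidy expands output by 304.2 − 823/3 = 448/15 past the efficient level; on those units the gap between marginal cost and willingness to pay runs from 0 up to 8.
DWL = ½ × 8 × 448/15 = 1792/15.

Deadweight loss = 1792/15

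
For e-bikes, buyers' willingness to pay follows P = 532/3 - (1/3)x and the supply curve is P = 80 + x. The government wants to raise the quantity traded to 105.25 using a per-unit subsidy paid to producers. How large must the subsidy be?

At x = 105.25, from the demand curve buyers pay Pb = 532/3 − (1/3)·105.25 = 142.25; from the supply curve sellers need Ps = 80 + 1·105.25 = 185.25.
The subsidy must fill the gap: s = Ps − Pb = 185.25 − 142.25 = 43.

Required subsidy s = 43 per unit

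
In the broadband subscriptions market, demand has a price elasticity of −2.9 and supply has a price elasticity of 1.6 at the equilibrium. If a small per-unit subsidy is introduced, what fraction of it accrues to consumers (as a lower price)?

For a small subsidy around the equilibrium, the benefit split depends on the relative slopes, which at a point are proportional to the elasticities.
Buyer share = εs/(εs + |εd|) = 1.6/(1.6 + 2.9) = 16/45; seller share = |εd|/(εs + |εd|) = 29/45.

Consumer share = 16/45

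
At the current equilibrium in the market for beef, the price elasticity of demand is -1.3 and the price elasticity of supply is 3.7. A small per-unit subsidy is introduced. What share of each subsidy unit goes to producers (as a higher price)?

Producer share = 0.26

For a small subsidy around the equilibrium, the benefit split depends on the relative slopes, which at a point are proportional to the elasticities.
Buyer share = εs/(εs + |εd|) = 3.7/(3.7 + 1.3) = 0.74; seller share = |εd|/(εs + |εd|) = 0.26.
So producers capture 0.26 of the subsidy.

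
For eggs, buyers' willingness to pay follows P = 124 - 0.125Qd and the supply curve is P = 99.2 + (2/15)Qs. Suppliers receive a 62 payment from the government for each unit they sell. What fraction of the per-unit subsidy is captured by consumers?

Consumer share = 15/31

Pre-subsidy: 124 - 0.125Q = 99.2 + (2/15)Q gives Q* = 96 and P* = 112.
With the subsidy, sellers receive Ps = Pb + 62 for each unit, where Pb is the price buyers pay.
On the curves, Pb = 124 - 0.125Q and Ps = 99.2 + (2/15)Q; the wedge Ps − Pb = 62 gives 99.2 + (2/15)Q − (124 - 0.125Q) = 62, so Q' = 336.
Then Pb = 124 − 0.125·336 = 82 and Ps = 99.2 + (2/15)·336 = 144.
Buyers' price falls by P* − Pb = 112 − 82 = 30; sellers' price rises by Ps − P* = 144 − 112 = 32.
So consumers capture 30/62 = 15/31 of each unit of subsidy.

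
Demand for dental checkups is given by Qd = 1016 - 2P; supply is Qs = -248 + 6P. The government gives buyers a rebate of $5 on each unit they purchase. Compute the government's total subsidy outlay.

Pre-subsidy: 1016 - 2P = -248 + 6P gives P* = 158, Q* = 700.
With the rebate, buyers effectively pay Pb = Ps − 5, where Ps is the price sellers receive.
Demand in terms of Ps becomes Qd = 1016 − 2(Ps − 5) = 1026 - 2Ps. Setting this equal to supply: 1026 - 2Ps = -248 + 6Ps, so Ps = 159.25.
Buyers pay Pb = 159.25 − 5 = 154.25; Q' = -248 + 6·159.25 = 707.5.
Government outlay = subsidy × quantity = 5 × 707.5 = 3537.5.

Government cost = $3537.5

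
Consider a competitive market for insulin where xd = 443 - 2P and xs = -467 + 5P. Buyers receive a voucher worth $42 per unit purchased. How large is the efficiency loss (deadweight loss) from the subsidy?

Pre-subsidy: 443 - 2P = -467 + 5P gives P* = 130, x* = 183.
With the rebate, buyers effectively pay Pb = Ps − 42, where Ps is the price sellers receive.
Demand in terms of Ps becomes xd = 443 − 2(Ps − 42) = 527 - 2Ps. Setting this equal to supply: 527 - 2Ps = -467 + 5Ps, so Ps = 142.
Buyers pay Pb = 142 − 42 = 100; x' = -467 + 5·142 = 243.
The subsidy expands output by 243 − 183 = 60 past the efficient level; on those units the gap between marginal cost and willingness to pay runs from 0 up to 42.
DWL = ½ × 42 × 60 = 1260.

Deadweight loss = $1260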